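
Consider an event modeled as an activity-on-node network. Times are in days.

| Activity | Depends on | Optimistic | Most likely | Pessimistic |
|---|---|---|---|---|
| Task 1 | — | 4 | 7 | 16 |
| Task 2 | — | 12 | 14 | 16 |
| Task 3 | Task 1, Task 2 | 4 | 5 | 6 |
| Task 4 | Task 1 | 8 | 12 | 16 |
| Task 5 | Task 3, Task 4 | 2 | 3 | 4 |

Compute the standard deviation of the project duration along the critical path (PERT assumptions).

2.43 days

te_Task 1 = (4 + 4·7 + 16)/6 = 48/6 = 8; σ²_Task 1 = ((16−4)/6)² = 4.000
te_Task 2 = (12 + 4·14 + 16)/6 = 84/6 = 14; σ²_Task 2 = ((16−12)/6)² = 0.444
te_Task 3 = (4 + 4·5 + 6)/6 = 30/6 = 5; σ²_Task 3 = ((6−4)/6)² = 0.111
te_Task 4 = (8 + 4·12 + 16)/6 = 72/6 = 12; σ²_Task 4 = ((16−8)/6)² = 1.778
te_Task 5 = (2 + 4·3 + 4)/6 = 18/6 = 3; σ²_Task 5 = ((4−2)/6)² = 0.111

Forward pass:
ES_Task 1 = 0; EF_Task 1 = 8
ES_Task 2 = 0; EF_Task 2 = 14
ES_Task 3 = max(EF_Task 1=8, EF_Task 2=14) = 14; EF_Task 3 = 14+5 = 19
ES_Task 4 = 8; EF_Task 4 = 8+12 = 20
ES_Task 5 = max(EF_Task 3=19, EF_Task 4=20) = 20; EF_Task 5 = 20+3 = 23
Expected project duration μ = 23 days. Critical path: Task 1 → Task 4 → Task 5.

Variance along critical path = 4.000 + 1.778 + 0.111 = 5.889
σ = √5.889 = 2.427 days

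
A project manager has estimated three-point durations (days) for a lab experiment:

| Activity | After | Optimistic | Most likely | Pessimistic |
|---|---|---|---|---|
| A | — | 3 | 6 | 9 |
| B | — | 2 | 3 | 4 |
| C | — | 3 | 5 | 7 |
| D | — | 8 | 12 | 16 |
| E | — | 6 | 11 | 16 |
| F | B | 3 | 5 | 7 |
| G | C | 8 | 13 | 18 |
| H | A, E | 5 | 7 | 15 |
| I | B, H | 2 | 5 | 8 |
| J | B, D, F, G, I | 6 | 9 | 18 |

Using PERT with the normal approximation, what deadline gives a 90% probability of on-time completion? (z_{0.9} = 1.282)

38.2 days

te_A = (3 + 4·6 + 9)/6 = 36/6 = 6; σ²_A = ((9−3)/6)² = 1.000
te_B = (2 + 4·3 + 4)/6 = 18/6 = 3; σ²_B = ((4−2)/6)² = 0.111
te_C = (3 + 4·5 + 7)/6 = 30/6 = 5; σ²_C = ((7−3)/6)² = 0.444
te_D = (8 + 4·12 + 16)/6 = 72/6 = 12; σ²_D = ((16−8)/6)² = 1.778
te_E = (6 + 4·11 + 16)/6 = 66/6 = 11; σ²_E = ((16−6)/6)² = 2.778
te_F = (3 + 4·5 + 7)/6 = 30/6 = 5; σ²_F = ((7−3)/6)² = 0.444
te_G = (8 + 4·13 + 18)/6 = 78/6 = 13; σ²_G = ((18−8)/6)² = 2.778
te_H = (5 + 4·7 + 15)/6 = 48/6 = 8; σ²_H = ((15−5)/6)² = 2.778
te_I = (2 + 4·5 + 8)/6 = 30/6 = 5; σ²_I = ((8−2)/6)² = 1.000
te_J = (6 + 4·9 + 18)/6 = 60/6 = 10; σ²_J = ((18−6)/6)² = 4.000

Forward pass:
ES_A = 0; EF_A = 6
ES_B = 0; EF_B = 3
ES_C = 0; EF_C = 5
ES_D = 0; EF_D = 12
ES_E = 0; EF_E = 11
ES_F = 3; EF_F = 3+5 = 8
ES_G = 5; EF_G = 5+13 = 18
ES_H = max(EF_A=6, EF_E=11) = 11; EF_H = 11+8 = 19
ES_I = max(EF_B=3, EF_H=19) = 19; EF_I = 19+5 = 24
ES_J = max(EF_B=3, EF_D=12, EF_F=8, EF_G=18, EF_I=24) = 24; EF_J = 24+10 = 34
Expected project duration μ = 34 days. Critical path: E → H → I → J.

Variance along critical path = 2.778 + 2.778 + 1.000 + 4.000 = 10.556; σ = 3.249 days.
D = μ + z·σ = 34 + 1.282·3.249 = 38.2 days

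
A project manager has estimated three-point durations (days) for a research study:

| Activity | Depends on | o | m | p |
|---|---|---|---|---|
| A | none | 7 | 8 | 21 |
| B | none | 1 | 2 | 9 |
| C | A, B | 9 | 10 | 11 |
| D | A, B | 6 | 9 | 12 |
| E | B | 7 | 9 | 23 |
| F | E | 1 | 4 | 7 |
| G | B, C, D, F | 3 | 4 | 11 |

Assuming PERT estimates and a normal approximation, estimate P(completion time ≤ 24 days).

0.356

te_A = (7 + 4·8 + 21)/6 = 60/6 = 10; σ²_A = ((21−7)/6)² = 5.444
te_B = (1 + 4·2 + 9)/6 = 18/6 = 3; σ²_B = ((9−1)/6)² = 1.778
te_C = (9 + 4·10 + 11)/6 = 60/6 = 10; σ²_C = ((11−9)/6)² = 0.111
te_D = (6 + 4·9 + 12)/6 = 54/6 = 9; σ²_D = ((12−6)/6)² = 1.000
te_E = (7 + 4·9 + 23)/6 = 66/6 = 11; σ²_E = ((23−7)/6)² = 7.111
te_F = (1 + 4·4 + 7)/6 = 24/6 = 4; σ²_F = ((7−1)/6)² = 1.000
te_G = (3 + 4·4 + 11)/6 = 30/6 = 5; σ²_G = ((11−3)/6)² = 1.778

Forward pass:
ES_A = 0; EF_A = 10
ES_B = 0; EF_B = 3
ES_C = max(EF_A=10, EF_B=3) = 10; EF_C = 10+10 = 20
ES_D = max(EF_A=10, EF_B=3) = 10; EF_D = 10+9 = 19
ES_E = 3; EF_E = 3+11 = 14
ES_F = 14; EF_F = 14+4 = 18
ES_G = max(EF_B=3, EF_C=20, EF_D=19, EF_F=18) = 20; EF_G = 20+5 = 25
Expected project duration μ = 25 days. Critical path: A → C → G.

Variance along critical path = 5.444 + 0.111 + 1.778 = 7.333; σ = √7.333 = 2.708 days.
Z = (24 − 25) / 2.708 = -0.369
P(T ≤ 24) = Φ(-0.369) ≈ 0.356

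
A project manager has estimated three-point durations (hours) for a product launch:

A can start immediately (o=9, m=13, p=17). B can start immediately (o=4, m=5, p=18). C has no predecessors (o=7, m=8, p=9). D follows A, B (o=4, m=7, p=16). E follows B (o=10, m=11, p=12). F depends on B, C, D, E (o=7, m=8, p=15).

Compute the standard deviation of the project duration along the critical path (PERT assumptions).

te_A = (9 + 4·13 + 17)/6 = 78/6 = 13; σ²_A = ((17−9)/6)² = 1.778
te_B = (4 + 4·5 + 18)/6 = 42/6 = 7; σ²_B = ((18−4)/6)² = 5.444
te_C = (7 + 4·8 + 9)/6 = 48/6 = 8; σ²_C = ((9−7)/6)² = 0.111
te_D = (4 + 4·7 + 16)/6 = 48/6 = 8; σ²_D = ((16−4)/6)² = 4.000
te_E = (10 + 4·11 + 12)/6 = 66/6 = 11; σ²_E = ((12−10)/6)² = 0.111
te_F = (7 + 4·8 + 15)/6 = 54/6 = 9; σ²_F = ((15−7)/6)² = 1.778

Forward pass:
ES_A = 0; EF_A = 13
ES_B = 0; EF_B = 7
ES_C = 0; EF_C = 8
ES_D = max(EF_A=13, EF_B=7) = 13; EF_D = 13+8 = 21
ES_E = 7; EF_E = 7+11 = 18
ES_F = max(EF_B=7, EF_C=8, EF_D=21, EF_E=18) = 21; EF_F = 21+9 = 30
Expected project duration μ = 30 hours. Critical path: A → D → F.

Variance along critical path = 1.778 + 4.000 + 1.778 = 7.556
σ = √7.556 = 2.749 hours

2.75 hours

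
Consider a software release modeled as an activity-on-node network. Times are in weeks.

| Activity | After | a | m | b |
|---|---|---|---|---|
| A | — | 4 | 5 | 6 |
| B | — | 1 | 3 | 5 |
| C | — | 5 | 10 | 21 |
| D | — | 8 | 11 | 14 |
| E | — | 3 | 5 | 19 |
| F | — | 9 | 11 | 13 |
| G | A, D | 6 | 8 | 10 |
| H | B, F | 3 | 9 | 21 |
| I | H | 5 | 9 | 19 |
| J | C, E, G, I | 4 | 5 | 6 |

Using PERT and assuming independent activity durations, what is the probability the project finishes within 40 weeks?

0.849

te_A = (4 + 4·5 + 6)/6 = 30/6 = 5; σ²_A = ((6−4)/6)² = 0.111
te_B = (1 + 4·3 + 5)/6 = 18/6 = 3; σ²_B = ((5−1)/6)² = 0.444
te_C = (5 + 4·10 + 21)/6 = 66/6 = 11; σ²_C = ((21−5)/6)² = 7.111
te_D = (8 + 4·11 + 14)/6 = 66/6 = 11; σ²_D = ((14−8)/6)² = 1.000
te_E = (3 + 4·5 + 19)/6 = 42/6 = 7; σ²_E = ((19−3)/6)² = 7.111
te_F = (9 + 4·11 + 13)/6 = 66/6 = 11; σ²_F = ((13−9)/6)² = 0.444
te_G = (6 + 4·8 + 10)/6 = 48/6 = 8; σ²_G = ((10−6)/6)² = 0.444
te_H = (3 + 4·9 + 21)/6 = 60/6 = 10; σ²_H = ((21−3)/6)² = 9.000
te_I = (5 + 4·9 + 19)/6 = 60/6 = 10; σ²_I = ((19−5)/6)² = 5.444
te_J = (4 + 4·5 + 6)/6 = 30/6 = 5; σ²_J = ((6−4)/6)² = 0.111

Forward pass:
ES_A = 0; EF_A = 5
ES_B = 0; EF_B = 3
ES_C = 0; EF_C = 11
ES_D = 0; EF_D = 11
ES_E = 0; EF_E = 7
ES_F = 0; EF_F = 11
ES_G = max(EF_A=5, EF_D=11) = 11; EF_G = 11+8 = 19
ES_H = max(EF_B=3, EF_F=11) = 11; EF_H = 11+10 = 21
ES_I = 21; EF_I = 21+10 = 31
ES_J = max(EF_C=11, EF_E=7, EF_G=19, EF_I=31) = 31; EF_J = 31+5 = 36
Expected project duration μ = 36 weeks. Critical path: F → H → I → J.

Variance along critical path = 0.444 + 9.000 + 5.444 + 0.111 = 15.000; σ = √15.000 = 3.873 weeks.
Z = (40 − 36) / 3.873 = 1.033
P(T ≤ 40) = Φ(1.033) ≈ 0.849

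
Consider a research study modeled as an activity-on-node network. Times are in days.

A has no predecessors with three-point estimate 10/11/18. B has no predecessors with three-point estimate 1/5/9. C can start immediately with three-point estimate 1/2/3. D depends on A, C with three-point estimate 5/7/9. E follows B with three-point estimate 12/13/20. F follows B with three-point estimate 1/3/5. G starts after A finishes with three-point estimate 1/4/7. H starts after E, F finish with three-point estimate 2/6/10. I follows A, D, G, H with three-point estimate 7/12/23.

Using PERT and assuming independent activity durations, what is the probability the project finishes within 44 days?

te_A = (10 + 4·11 + 18)/6 = 72/6 = 12; σ²_A = ((18−10)/6)² = 1.778
te_B = (1 + 4·5 + 9)/6 = 30/6 = 5; σ²_B = ((9−1)/6)² = 1.778
te_C = (1 + 4·2 + 3)/6 = 12/6 = 2; σ²_C = ((3−1)/6)² = 0.111
te_D = (5 + 4·7 + 9)/6 = 42/6 = 7; σ²_D = ((9−5)/6)² = 0.444
te_E = (12 + 4·13 + 20)/6 = 84/6 = 14; σ²_E = ((20−12)/6)² = 1.778
te_F = (1 + 4·3 + 5)/6 = 18/6 = 3; σ²_F = ((5−1)/6)² = 0.444
te_G = (1 + 4·4 + 7)/6 = 24/6 = 4; σ²_G = ((7−1)/6)² = 1.000
te_H = (2 + 4·6 + 10)/6 = 36/6 = 6; σ²_H = ((10−2)/6)² = 1.778
te_I = (7 + 4·12 + 23)/6 = 78/6 = 13; σ²_I = ((23−7)/6)² = 7.111

Forward pass:
ES_A = 0; EF_A = 12
ES_B = 0; EF_B = 5
ES_C = 0; EF_C = 2
ES_D = max(EF_A=12, EF_C=2) = 12; EF_D = 12+7 = 19
ES_E = 5; EF_E = 5+14 = 19
ES_F = 5; EF_F = 5+3 = 8
ES_G = 12; EF_G = 12+4 = 16
ES_H = max(EF_E=19, EF_F=8) = 19; EF_H = 19+6 = 25
ES_I = max(EF_A=12, EF_D=19, EF_G=16, EF_H=25) = 25; EF_I = 25+13 = 38
Expected project duration μ = 38 days. Critical path: B → E → H → I.

Variance along critical path = 1.778 + 1.778 + 1.778 + 7.111 = 12.444; σ = √12.444 = 3.528 days.
Z = (44 − 38) / 3.528 = 1.701
P(T ≤ 44) = Φ(1.701) ≈ 0.956

0.956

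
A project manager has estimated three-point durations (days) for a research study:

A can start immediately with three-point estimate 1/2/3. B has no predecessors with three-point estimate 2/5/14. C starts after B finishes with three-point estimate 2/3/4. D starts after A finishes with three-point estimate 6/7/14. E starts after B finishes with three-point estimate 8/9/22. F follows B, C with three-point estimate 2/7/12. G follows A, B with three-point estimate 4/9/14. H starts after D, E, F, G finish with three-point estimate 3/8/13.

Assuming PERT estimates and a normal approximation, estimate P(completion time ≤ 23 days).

0.284

te_A = (1 + 4·2 + 3)/6 = 12/6 = 2; σ²_A = ((3−1)/6)² = 0.111
te_B = (2 + 4·5 + 14)/6 = 36/6 = 6; σ²_B = ((14−2)/6)² = 4.000
te_C = (2 + 4·3 + 4)/6 = 18/6 = 3; σ²_C = ((4−2)/6)² = 0.111
te_D = (6 + 4·7 + 14)/6 = 48/6 = 8; σ²_D = ((14−6)/6)² = 1.778
te_E = (8 + 4·9 + 22)/6 = 66/6 = 11; σ²_E = ((22−8)/6)² = 5.444
te_F = (2 + 4·7 + 12)/6 = 42/6 = 7; σ²_F = ((12−2)/6)² = 2.778
te_G = (4 + 4·9 + 14)/6 = 54/6 = 9; σ²_G = ((14−4)/6)² = 2.778
te_H = (3 + 4·8 + 13)/6 = 48/6 = 8; σ²_H = ((13−3)/6)² = 2.778

Forward pass:
ES_A = 0; EF_A = 2
ES_B = 0; EF_B = 6
ES_C = 6; EF_C = 6+3 = 9
ES_D = 2; EF_D = 2+8 = 10
ES_E = 6; EF_E = 6+11 = 17
ES_F = max(EF_B=6, EF_C=9) = 9; EF_F = 9+7 = 16
ES_G = max(EF_A=2, EF_B=6) = 6; EF_G = 6+9 = 15
ES_H = max(EF_D=10, EF_E=17, EF_F=16, EF_G=15) = 17; EF_H = 17+8 = 25
Expected project duration μ = 25 days. Critical path: B → E → H.

Variance along critical path = 4.000 + 5.444 + 2.778 = 12.222; σ = √12.222 = 3.496 days.
Z = (23 − 25) / 3.496 = -0.572
P(T ≤ 23) = Φ(-0.572) ≈ 0.284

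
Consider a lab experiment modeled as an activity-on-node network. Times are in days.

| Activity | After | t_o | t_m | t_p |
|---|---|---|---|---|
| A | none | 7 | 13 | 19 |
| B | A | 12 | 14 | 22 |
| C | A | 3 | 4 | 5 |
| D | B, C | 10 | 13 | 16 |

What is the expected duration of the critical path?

te_A = (7 + 4·13 + 19)/6 = 78/6 = 13
te_B = (12 + 4·14 + 22)/6 = 90/6 = 15
te_C = (3 + 4·4 + 5)/6 = 24/6 = 4
te_D = (10 + 4·13 + 16)/6 = 78/6 = 13

Forward pass:
ES_A = 0; EF_A = 13
ES_B = 13; EF_B = 13+15 = 28
ES_C = 13; EF_C = 13+4 = 17
ES_D = max(EF_B=28, EF_C=17) = 28; EF_D = 28+13 = 41
Expected project duration μ = 41 days. Critical path: A → B → D.

41 days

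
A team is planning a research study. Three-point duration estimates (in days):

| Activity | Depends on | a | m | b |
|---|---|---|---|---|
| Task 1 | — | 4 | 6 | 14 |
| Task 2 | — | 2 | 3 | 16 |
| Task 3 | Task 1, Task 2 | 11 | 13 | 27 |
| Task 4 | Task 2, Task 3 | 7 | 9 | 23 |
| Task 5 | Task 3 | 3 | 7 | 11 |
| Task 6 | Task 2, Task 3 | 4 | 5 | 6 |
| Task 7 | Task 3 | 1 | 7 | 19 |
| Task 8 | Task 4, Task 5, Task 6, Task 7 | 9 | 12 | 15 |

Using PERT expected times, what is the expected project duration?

te_Task 1 = (4 + 4·6 + 14)/6 = 42/6 = 7
te_Task 2 = (2 + 4·3 + 16)/6 = 30/6 = 5
te_Task 3 = (11 + 4·13 + 27)/6 = 90/6 = 15
te_Task 4 = (7 + 4·9 + 23)/6 = 66/6 = 11
te_Task 5 = (3 + 4·7 + 11)/6 = 42/6 = 7
te_Task 6 = (4 + 4·5 + 6)/6 = 30/6 = 5
te_Task 7 = (1 + 4·7 + 19)/6 = 48/6 = 8
te_Task 8 = (9 + 4·12 + 15)/6 = 72/6 = 12

Forward pass:
ES_Task 1 = 0; EF_Task 1 = 7
ES_Task 2 = 0; EF_Task 2 = 5
ES_Task 3 = max(EF_Task 1=7, EF_Task 2=5) = 7; EF_Task 3 = 7+15 = 22
ES_Task 4 = max(EF_Task 2=5, EF_Task 3=22) = 22; EF_Task 4 = 22+11 = 33
ES_Task 5 = 22; EF_Task 5 = 22+7 = 29
ES_Task 6 = max(EF_Task 2=5, EF_Task 3=22) = 22; EF_Task 6 = 22+5 = 27
ES_Task 7 = 22; EF_Task 7 = 22+8 = 30
ES_Task 8 = max(EF_Task 4=33, EF_Task 5=29, EF_Task 6=27, EF_Task 7=30) = 33; EF_Task 8 = 33+12 = 45
Expected project duration μ = 45 days. Critical path: Task 1 → Task 3 → Task 4 → Task 8.

45 days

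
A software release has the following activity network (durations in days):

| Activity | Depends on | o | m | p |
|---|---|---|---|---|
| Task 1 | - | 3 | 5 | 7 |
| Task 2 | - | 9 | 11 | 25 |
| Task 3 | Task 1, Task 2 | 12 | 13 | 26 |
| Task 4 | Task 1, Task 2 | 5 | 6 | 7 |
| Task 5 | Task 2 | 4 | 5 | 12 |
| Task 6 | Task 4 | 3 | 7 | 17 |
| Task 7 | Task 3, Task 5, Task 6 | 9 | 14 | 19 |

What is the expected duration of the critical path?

42 days

te_Task 1 = (3 + 4·5 + 7)/6 = 30/6 = 5
te_Task 2 = (9 + 4·11 + 25)/6 = 78/6 = 13
te_Task 3 = (12 + 4·13 + 26)/6 = 90/6 = 15
te_Task 4 = (5 + 4·6 + 7)/6 = 36/6 = 6
te_Task 5 = (4 + 4·5 + 12)/6 = 36/6 = 6
te_Task 6 = (3 + 4·7 + 17)/6 = 48/6 = 8
te_Task 7 = (9 + 4·14 + 19)/6 = 84/6 = 14

Forward pass:
ES_Task 1 = 0; EF_Task 1 = 5
ES_Task 2 = 0; EF_Task 2 = 13
ES_Task 3 = max(EF_Task 1=5, EF_Task 2=13) = 13; EF_Task 3 = 13+15 = 28
ES_Task 4 = max(EF_Task 1=5, EF_Task 2=13) = 13; EF_Task 4 = 13+6 = 19
ES_Task 5 = 13; EF_Task 5 = 13+6 = 19
ES_Task 6 = 19; EF_Task 6 = 19+8 = 27
ES_Task 7 = max(EF_Task 3=28, EF_Task 5=19, EF_Task 6=27) = 28; EF_Task 7 = 28+14 = 42
Expected project duration μ = 42 days. Critical path: Task 2 → Task 3 → Task 7.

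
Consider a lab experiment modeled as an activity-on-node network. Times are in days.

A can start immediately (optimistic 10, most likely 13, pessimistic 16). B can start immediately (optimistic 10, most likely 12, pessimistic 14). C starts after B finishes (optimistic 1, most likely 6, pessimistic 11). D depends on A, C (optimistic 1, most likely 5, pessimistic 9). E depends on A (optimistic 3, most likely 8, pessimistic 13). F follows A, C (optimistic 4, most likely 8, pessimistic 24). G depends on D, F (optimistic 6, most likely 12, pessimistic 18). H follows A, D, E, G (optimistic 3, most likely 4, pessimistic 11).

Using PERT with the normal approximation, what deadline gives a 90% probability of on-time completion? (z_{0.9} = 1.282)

50.7 days

te_A = (10 + 4·13 + 16)/6 = 78/6 = 13; σ²_A = ((16−10)/6)² = 1.000
te_B = (10 + 4·12 + 14)/6 = 72/6 = 12; σ²_B = ((14−10)/6)² = 0.444
te_C = (1 + 4·6 + 11)/6 = 36/6 = 6; σ²_C = ((11−1)/6)² = 2.778
te_D = (1 + 4·5 + 9)/6 = 30/6 = 5; σ²_D = ((9−1)/6)² = 1.778
te_E = (3 + 4·8 + 13)/6 = 48/6 = 8; σ²_E = ((13−3)/6)² = 2.778
te_F = (4 + 4·8 + 24)/6 = 60/6 = 10; σ²_F = ((24−4)/6)² = 11.111
te_G = (6 + 4·12 + 18)/6 = 72/6 = 12; σ²_G = ((18−6)/6)² = 4.000
te_H = (3 + 4·4 + 11)/6 = 30/6 = 5; σ²_H = ((11−3)/6)² = 1.778

Forward pass:
ES_A = 0; EF_A = 13
ES_B = 0; EF_B = 12
ES_C = 12; EF_C = 12+6 = 18
ES_D = max(EF_A=13, EF_C=18) = 18; EF_D = 18+5 = 23
ES_E = 13; EF_E = 13+8 = 21
ES_F = max(EF_A=13, EF_C=18) = 18; EF_F = 18+10 = 28
ES_G = max(EF_D=23, EF_F=28) = 28; EF_G = 28+12 = 40
ES_H = max(EF_A=13, EF_D=23, EF_E=21, EF_G=40) = 40; EF_H = 40+5 = 45
Expected project duration μ = 45 days. Critical path: B → C → F → G → H.

Variance along critical path = 0.444 + 2.778 + 11.111 + 4.000 + 1.778 = 20.111; σ = 4.485 days.
D = μ + z·σ = 45 + 1.282·4.485 = 50.7 days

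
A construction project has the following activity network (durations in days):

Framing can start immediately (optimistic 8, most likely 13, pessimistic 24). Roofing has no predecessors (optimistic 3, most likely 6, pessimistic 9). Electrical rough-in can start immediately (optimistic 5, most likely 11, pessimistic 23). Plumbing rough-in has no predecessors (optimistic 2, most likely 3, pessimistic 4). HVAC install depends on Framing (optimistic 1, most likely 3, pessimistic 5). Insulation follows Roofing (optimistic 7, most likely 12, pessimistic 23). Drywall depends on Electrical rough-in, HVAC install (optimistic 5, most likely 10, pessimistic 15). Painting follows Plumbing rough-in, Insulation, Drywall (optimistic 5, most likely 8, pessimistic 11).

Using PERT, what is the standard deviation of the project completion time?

3.37 days

te_Framing = (8 + 4·13 + 24)/6 = 84/6 = 14; σ²_Framing = ((24−8)/6)² = 7.111
te_Roofing = (3 + 4·6 + 9)/6 = 36/6 = 6; σ²_Roofing = ((9−3)/6)² = 1.000
te_Electrical rough-in = (5 + 4·11 + 23)/6 = 72/6 = 12; σ²_Electrical rough-in = ((23−5)/6)² = 9.000
te_Plumbing rough-in = (2 + 4·3 + 4)/6 = 18/6 = 3; σ²_Plumbing rough-in = ((4−2)/6)² = 0.111
te_HVAC install = (1 + 4·3 + 5)/6 = 18/6 = 3; σ²_HVAC install = ((5−1)/6)² = 0.444
te_Insulation = (7 + 4·12 + 23)/6 = 78/6 = 13; σ²_Insulation = ((23−7)/6)² = 7.111
te_Drywall = (5 + 4·10 + 15)/6 = 60/6 = 10; σ²_Drywall = ((15−5)/6)² = 2.778
te_Painting = (5 + 4·8 + 11)/6 = 48/6 = 8; σ²_Painting = ((11−5)/6)² = 1.000

Forward pass:
ES_Framing = 0; EF_Framing = 14
ES_Roofing = 0; EF_Roofing = 6
ES_Electrical rough-in = 0; EF_Electrical rough-in = 12
ES_Plumbing rough-in = 0; EF_Plumbing rough-in = 3
ES_HVAC install = 14; EF_HVAC install = 14+3 = 17
ES_Insulation = 6; EF_Insulation = 6+13 = 19
ES_Drywall = max(EF_Electrical rough-in=12, EF_HVAC install=17) = 17; EF_Drywall = 17+10 = 27
ES_Painting = max(EF_Plumbing rough-in=3, EF_Insulation=19, EF_Drywall=27) = 27; EF_Painting = 27+8 = 35
Expected project duration μ = 35 days. Critical path: Framing → HVAC install → Drywall → Painting.

Variance along critical path = 7.111 + 0.444 + 2.778 + 1.000 = 11.333
σ = √11.333 = 3.367 days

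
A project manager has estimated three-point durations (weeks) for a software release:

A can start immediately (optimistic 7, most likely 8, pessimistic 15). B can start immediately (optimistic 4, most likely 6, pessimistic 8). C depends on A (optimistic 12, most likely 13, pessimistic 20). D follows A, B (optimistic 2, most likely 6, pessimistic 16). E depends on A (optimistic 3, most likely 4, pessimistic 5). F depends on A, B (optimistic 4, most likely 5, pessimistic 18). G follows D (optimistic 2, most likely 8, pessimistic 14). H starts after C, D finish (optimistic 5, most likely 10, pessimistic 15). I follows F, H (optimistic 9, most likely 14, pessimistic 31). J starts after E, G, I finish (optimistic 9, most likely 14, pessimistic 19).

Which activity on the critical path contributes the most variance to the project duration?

I

te_A = (7 + 4·8 + 15)/6 = 54/6 = 9; σ²_A = ((15−7)/6)² = 1.778
te_B = (4 + 4·6 + 8)/6 = 36/6 = 6; σ²_B = ((8−4)/6)² = 0.444
te_C = (12 + 4·13 + 20)/6 = 84/6 = 14; σ²_C = ((20−12)/6)² = 1.778
te_D = (2 + 4·6 + 16)/6 = 42/6 = 7; σ²_D = ((16−2)/6)² = 5.444
te_E = (3 + 4·4 + 5)/6 = 24/6 = 4; σ²_E = ((5−3)/6)² = 0.111
te_F = (4 + 4·5 + 18)/6 = 42/6 = 7; σ²_F = ((18−4)/6)² = 5.444
te_G = (2 + 4·8 + 14)/6 = 48/6 = 8; σ²_G = ((14−2)/6)² = 4.000
te_H = (5 + 4·10 + 15)/6 = 60/6 = 10; σ²_H = ((15−5)/6)² = 2.778
te_I = (9 + 4·14 + 31)/6 = 96/6 = 16; σ²_I = ((31−9)/6)² = 13.444
te_J = (9 + 4·14 + 19)/6 = 84/6 = 14; σ²_J = ((19−9)/6)² = 2.778

Forward pass:
ES_A = 0; EF_A = 9
ES_B = 0; EF_B = 6
ES_C = 9; EF_C = 9+14 = 23
ES_D = max(EF_A=9, EF_B=6) = 9; EF_D = 9+7 = 16
ES_E = 9; EF_E = 9+4 = 13
ES_F = max(EF_A=9, EF_B=6) = 9; EF_F = 9+7 = 16
ES_G = 16; EF_G = 16+8 = 24
ES_H = max(EF_C=23, EF_D=16) = 23; EF_H = 23+10 = 33
ES_I = max(EF_F=16, EF_H=33) = 33; EF_I = 33+16 = 49
ES_J = max(EF_E=13, EF_G=24, EF_I=49) = 49; EF_J = 49+14 = 63
Expected project duration μ = 63 weeks. Critical path: A → C → H → I → J.

Variances on critical path: σ²_A=1.778, σ²_C=1.778, σ²_H=2.778, σ²_I=13.444, σ²_J=2.778.
Largest is σ²_I = 13.444.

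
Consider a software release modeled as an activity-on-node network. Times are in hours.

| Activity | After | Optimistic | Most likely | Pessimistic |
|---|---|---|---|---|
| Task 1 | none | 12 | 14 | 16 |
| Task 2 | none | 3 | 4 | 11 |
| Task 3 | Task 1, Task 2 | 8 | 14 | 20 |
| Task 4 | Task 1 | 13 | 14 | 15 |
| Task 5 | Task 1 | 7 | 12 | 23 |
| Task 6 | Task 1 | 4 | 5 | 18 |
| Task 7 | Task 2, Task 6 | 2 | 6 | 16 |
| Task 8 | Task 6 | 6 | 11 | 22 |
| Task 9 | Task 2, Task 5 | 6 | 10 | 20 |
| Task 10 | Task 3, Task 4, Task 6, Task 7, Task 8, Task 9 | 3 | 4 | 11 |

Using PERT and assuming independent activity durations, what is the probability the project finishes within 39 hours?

te_Task 1 = (12 + 4·14 + 16)/6 = 84/6 = 14; σ²_Task 1 = ((16−12)/6)² = 0.444
te_Task 2 = (3 + 4·4 + 11)/6 = 30/6 = 5; σ²_Task 2 = ((11−3)/6)² = 1.778
te_Task 3 = (8 + 4·14 + 20)/6 = 84/6 = 14; σ²_Task 3 = ((20−8)/6)² = 4.000
te_Task 4 = (13 + 4·14 + 15)/6 = 84/6 = 14; σ²_Task 4 = ((15−13)/6)² = 0.111
te_Task 5 = (7 + 4·12 + 23)/6 = 78/6 = 13; σ²_Task 5 = ((23−7)/6)² = 7.111
te_Task 6 = (4 + 4·5 + 18)/6 = 42/6 = 7; σ²_Task 6 = ((18−4)/6)² = 5.444
te_Task 7 = (2 + 4·6 + 16)/6 = 42/6 = 7; σ²_Task 7 = ((16−2)/6)² = 5.444
te_Task 8 = (6 + 4·11 + 22)/6 = 72/6 = 12; σ²_Task 8 = ((22−6)/6)² = 7.111
te_Task 9 = (6 + 4·10 + 20)/6 = 66/6 = 11; σ²_Task 9 = ((20−6)/6)² = 5.444
te_Task 10 = (3 + 4·4 + 11)/6 = 30/6 = 5; σ²_Task 10 = ((11−3)/6)² = 1.778

Forward pass:
ES_Task 1 = 0; EF_Task 1 = 14
ES_Task 2 = 0; EF_Task 2 = 5
ES_Task 3 = max(EF_Task 1=14, EF_Task 2=5) = 14; EF_Task 3 = 14+14 = 28
ES_Task 4 = 14; EF_Task 4 = 14+14 = 28
ES_Task 5 = 14; EF_Task 5 = 14+13 = 27
ES_Task 6 = 14; EF_Task 6 = 14+7 = 21
ES_Task 7 = max(EF_Task 2=5, EF_Task 6=21) = 21; EF_Task 7 = 21+7 = 28
ES_Task 8 = 21; EF_Task 8 = 21+12 = 33
ES_Task 9 = max(EF_Task 2=5, EF_Task 5=27) = 27; EF_Task 9 = 27+11 = 38
ES_Task 10 = max(EF_Task 3=28, EF_Task 4=28, EF_Task 6=21, EF_Task 7=28, EF_Task 8=33, EF_Task 9=38) = 38; EF_Task 10 = 38+5 = 43
Expected project duration μ = 43 hours. Critical path: Task 1 → Task 5 → Task 9 → Task 10.

Variance along critical path = 0.444 + 7.111 + 5.444 + 1.778 = 14.778; σ = √14.778 = 3.844 hours.
Z = (39 − 43) / 3.844 = -1.041
P(T ≤ 39) = Φ(-1.041) ≈ 0.149

0.149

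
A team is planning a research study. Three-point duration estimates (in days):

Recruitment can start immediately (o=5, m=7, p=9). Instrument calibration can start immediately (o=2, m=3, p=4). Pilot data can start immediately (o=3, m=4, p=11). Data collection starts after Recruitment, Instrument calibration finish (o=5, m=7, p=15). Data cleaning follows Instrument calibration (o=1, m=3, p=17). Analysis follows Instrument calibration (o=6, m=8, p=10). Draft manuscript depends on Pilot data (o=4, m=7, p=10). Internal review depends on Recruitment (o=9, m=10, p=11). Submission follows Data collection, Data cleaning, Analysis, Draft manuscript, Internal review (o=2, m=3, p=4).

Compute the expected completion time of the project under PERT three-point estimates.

te_Recruitment = (5 + 4·7 + 9)/6 = 42/6 = 7
te_Instrument calibration = (2 + 4·3 + 4)/6 = 18/6 = 3
te_Pilot data = (3 + 4·4 + 11)/6 = 30/6 = 5
te_Data collection = (5 + 4·7 + 15)/6 = 48/6 = 8
te_Data cleaning = (1 + 4·3 + 17)/6 = 30/6 = 5
te_Analysis = (6 + 4·8 + 10)/6 = 48/6 = 8
te_Draft manuscript = (4 + 4·7 + 10)/6 = 42/6 = 7
te_Internal review = (9 + 4·10 + 11)/6 = 60/6 = 10
te_Submission = (2 + 4·3 + 4)/6 = 18/6 = 3

Forward pass:
ES_Recruitment = 0; EF_Recruitment = 7
ES_Instrument calibration = 0; EF_Instrument calibration = 3
ES_Pilot data = 0; EF_Pilot data = 5
ES_Data collection = max(EF_Recruitment=7, EF_Instrument calibration=3) = 7; EF_Data collection = 7+8 = 15
ES_Data cleaning = 3; EF_Data cleaning = 3+5 = 8
ES_Analysis = 3; EF_Analysis = 3+8 = 11
ES_Draft manuscript = 5; EF_Draft manuscript = 5+7 = 12
ES_Internal review = 7; EF_Internal review = 7+10 = 17
ES_Submission = max(EF_Data collection=15, EF_Data cleaning=8, EF_Analysis=11, EF_Draft manuscript=12, EF_Internal review=17) = 17; EF_Submission = 17+3 = 20
Expected project duration μ = 20 days. Critical path: Recruitment → Internal review → Submission.

20 days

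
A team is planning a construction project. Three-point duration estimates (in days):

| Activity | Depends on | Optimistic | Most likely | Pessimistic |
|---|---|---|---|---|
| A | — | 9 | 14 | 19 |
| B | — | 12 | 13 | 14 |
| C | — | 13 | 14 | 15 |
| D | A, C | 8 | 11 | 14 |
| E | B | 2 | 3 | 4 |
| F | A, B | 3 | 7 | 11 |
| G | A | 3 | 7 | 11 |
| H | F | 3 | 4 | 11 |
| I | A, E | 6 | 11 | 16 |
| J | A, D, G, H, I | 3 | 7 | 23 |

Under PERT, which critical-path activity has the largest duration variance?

J

te_A = (9 + 4·14 + 19)/6 = 84/6 = 14; σ²_A = ((19−9)/6)² = 2.778
te_B = (12 + 4·13 + 14)/6 = 78/6 = 13; σ²_B = ((14−12)/6)² = 0.111
te_C = (13 + 4·14 + 15)/6 = 84/6 = 14; σ²_C = ((15−13)/6)² = 0.111
te_D = (8 + 4·11 + 14)/6 = 66/6 = 11; σ²_D = ((14−8)/6)² = 1.000
te_E = (2 + 4·3 + 4)/6 = 18/6 = 3; σ²_E = ((4−2)/6)² = 0.111
te_F = (3 + 4·7 + 11)/6 = 42/6 = 7; σ²_F = ((11−3)/6)² = 1.778
te_G = (3 + 4·7 + 11)/6 = 42/6 = 7; σ²_G = ((11−3)/6)² = 1.778
te_H = (3 + 4·4 + 11)/6 = 30/6 = 5; σ²_H = ((11−3)/6)² = 1.778
te_I = (6 + 4·11 + 16)/6 = 66/6 = 11; σ²_I = ((16−6)/6)² = 2.778
te_J = (3 + 4·7 + 23)/6 = 54/6 = 9; σ²_J = ((23−3)/6)² = 11.111

Forward pass:
ES_A = 0; EF_A = 14
ES_B = 0; EF_B = 13
ES_C = 0; EF_C = 14
ES_D = max(EF_A=14, EF_C=14) = 14; EF_D = 14+11 = 25
ES_E = 13; EF_E = 13+3 = 16
ES_F = max(EF_A=14, EF_B=13) = 14; EF_F = 14+7 = 21
ES_G = 14; EF_G = 14+7 = 21
ES_H = 21; EF_H = 21+5 = 26
ES_I = max(EF_A=14, EF_E=16) = 16; EF_I = 16+11 = 27
ES_J = max(EF_A=14, EF_D=25, EF_G=21, EF_H=26, EF_I=27) = 27; EF_J = 27+9 = 36
Expected project duration μ = 36 days. Critical path: B → E → I → J.

Variances on critical path: σ²_B=0.111, σ²_E=0.111, σ²_I=2.778, σ²_J=11.111.
Largest is σ²_J = 11.111.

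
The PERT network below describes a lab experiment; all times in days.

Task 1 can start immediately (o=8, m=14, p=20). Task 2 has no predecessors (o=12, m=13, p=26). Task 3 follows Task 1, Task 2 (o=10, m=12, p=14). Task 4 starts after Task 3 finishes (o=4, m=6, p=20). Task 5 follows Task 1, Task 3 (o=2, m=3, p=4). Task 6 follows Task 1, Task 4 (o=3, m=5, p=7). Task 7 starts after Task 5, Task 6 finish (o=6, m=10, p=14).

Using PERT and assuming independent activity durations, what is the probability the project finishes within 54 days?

te_Task 1 = (8 + 4·14 + 20)/6 = 84/6 = 14; σ²_Task 1 = ((20−8)/6)² = 4.000
te_Task 2 = (12 + 4·13 + 26)/6 = 90/6 = 15; σ²_Task 2 = ((26−12)/6)² = 5.444
te_Task 3 = (10 + 4·12 + 14)/6 = 72/6 = 12; σ²_Task 3 = ((14−10)/6)² = 0.444
te_Task 4 = (4 + 4·6 + 20)/6 = 48/6 = 8; σ²_Task 4 = ((20−4)/6)² = 7.111
te_Task 5 = (2 + 4·3 + 4)/6 = 18/6 = 3; σ²_Task 5 = ((4−2)/6)² = 0.111
te_Task 6 = (3 + 4·5 + 7)/6 = 30/6 = 5; σ²_Task 6 = ((7−3)/6)² = 0.444
te_Task 7 = (6 + 4·10 + 14)/6 = 60/6 = 10; σ²_Task 7 = ((14−6)/6)² = 1.778

Forward pass:
ES_Task 1 = 0; EF_Task 1 = 14
ES_Task 2 = 0; EF_Task 2 = 15
ES_Task 3 = max(EF_Task 1=14, EF_Task 2=15) = 15; EF_Task 3 = 15+12 = 27
ES_Task 4 = 27; EF_Task 4 = 27+8 = 35
ES_Task 5 = max(EF_Task 1=14, EF_Task 3=27) = 27; EF_Task 5 = 27+3 = 30
ES_Task 6 = max(EF_Task 1=14, EF_Task 4=35) = 35; EF_Task 6 = 35+5 = 40
ES_Task 7 = max(EF_Task 5=30, EF_Task 6=40) = 40; EF_Task 7 = 40+10 = 50
Expected project duration μ = 50 days. Critical path: Task 2 → Task 3 → Task 4 → Task 6 → Task 7.

Variance along critical path = 5.444 + 0.444 + 7.111 + 0.444 + 1.778 = 15.222; σ = √15.222 = 3.902 days.
Z = (54 − 50) / 3.902 = 1.025
P(T ≤ 54) = Φ(1.025) ≈ 0.847

0.847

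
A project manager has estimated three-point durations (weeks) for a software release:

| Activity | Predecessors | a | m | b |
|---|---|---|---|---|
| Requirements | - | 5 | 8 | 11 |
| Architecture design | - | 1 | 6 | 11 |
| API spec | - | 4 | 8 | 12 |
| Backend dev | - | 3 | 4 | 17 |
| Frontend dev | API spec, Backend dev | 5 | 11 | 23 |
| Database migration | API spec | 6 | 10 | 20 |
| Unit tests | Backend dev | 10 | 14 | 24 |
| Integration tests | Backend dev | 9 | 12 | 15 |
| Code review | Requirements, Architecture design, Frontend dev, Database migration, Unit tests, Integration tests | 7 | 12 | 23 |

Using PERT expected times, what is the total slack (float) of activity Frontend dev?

te_Requirements = (5 + 4·8 + 11)/6 = 48/6 = 8
te_Architecture design = (1 + 4·6 + 11)/6 = 36/6 = 6
te_API spec = (4 + 4·8 + 12)/6 = 48/6 = 8
te_Backend dev = (3 + 4·4 + 17)/6 = 36/6 = 6
te_Frontend dev = (5 + 4·11 + 23)/6 = 72/6 = 12
te_Database migration = (6 + 4·10 + 20)/6 = 66/6 = 11
te_Unit tests = (10 + 4·14 + 24)/6 = 90/6 = 15
te_Integration tests = (9 + 4·12 + 15)/6 = 72/6 = 12
te_Code review = (7 + 4·12 + 23)/6 = 78/6 = 13

Forward pass:
ES_Requirements = 0; EF_Requirements = 8
ES_Architecture design = 0; EF_Architecture design = 6
ES_API spec = 0; EF_API spec = 8
ES_Backend dev = 0; EF_Backend dev = 6
ES_Frontend dev = max(EF_API spec=8, EF_Backend dev=6) = 8; EF_Frontend dev = 8+12 = 20
ES_Database migration = 8; EF_Database migration = 8+11 = 19
ES_Unit tests = 6; EF_Unit tests = 6+15 = 21
ES_Integration tests = 6; EF_Integration tests = 6+12 = 18
ES_Code review = max(EF_Requirements=8, EF_Architecture design=6, EF_Frontend dev=20, EF_Database migration=19, EF_Unit tests=21, EF_Integration tests=18) = 21; EF_Code review = 21+13 = 34
Expected project duration μ = 34 weeks. Critical path: Backend dev → Unit tests → Code review.

Backward pass:
LF_Code review = 34; LS_Code review = 34−13 = 21
LF_Integration tests = LS_Code review = 21; LS_Integration tests = 21−12 = 9
LF_Unit tests = LS_Code review = 21; LS_Unit tests = 21−15 = 6
LF_Database migration = LS_Code review = 21; LS_Database migration = 21−11 = 10
LF_Frontend dev = LS_Code review = 21; LS_Frontend dev = 21−12 = 9
LF_Backend dev = min(LS_Frontend dev=9, LS_Unit tests=6, LS_Integration tests=9) = 6; LS_Backend dev = 6−6 = 0
LF_API spec = min(LS_Frontend dev=9, LS_Database migration=10) = 9; LS_API spec = 9−8 = 1
LF_Architecture design = LS_Code review = 21; LS_Architecture design = 21−6 = 15
LF_Requirements = LS_Code review = 21; LS_Requirements = 21−8 = 13
Slack_Frontend dev = LS_Frontend dev − ES_Frontend dev = 9 − 8 = 1

1 weeks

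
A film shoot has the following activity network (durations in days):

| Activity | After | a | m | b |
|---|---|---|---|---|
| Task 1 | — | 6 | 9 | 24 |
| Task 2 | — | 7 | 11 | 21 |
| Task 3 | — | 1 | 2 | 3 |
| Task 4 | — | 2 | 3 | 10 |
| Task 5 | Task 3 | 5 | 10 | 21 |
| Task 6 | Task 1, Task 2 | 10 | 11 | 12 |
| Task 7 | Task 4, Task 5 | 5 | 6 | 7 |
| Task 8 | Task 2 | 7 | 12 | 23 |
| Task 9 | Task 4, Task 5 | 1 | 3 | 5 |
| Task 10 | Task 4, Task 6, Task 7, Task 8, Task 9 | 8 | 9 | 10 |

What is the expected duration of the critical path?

te_Task 1 = (6 + 4·9 + 24)/6 = 66/6 = 11
te_Task 2 = (7 + 4·11 + 21)/6 = 72/6 = 12
te_Task 3 = (1 + 4·2 + 3)/6 = 12/6 = 2
te_Task 4 = (2 + 4·3 + 10)/6 = 24/6 = 4
te_Task 5 = (5 + 4·10 + 21)/6 = 66/6 = 11
te_Task 6 = (10 + 4·11 + 12)/6 = 66/6 = 11
te_Task 7 = (5 + 4·6 + 7)/6 = 36/6 = 6
te_Task 8 = (7 + 4·12 + 23)/6 = 78/6 = 13
te_Task 9 = (1 + 4·3 + 5)/6 = 18/6 = 3
te_Task 10 = (8 + 4·9 + 10)/6 = 54/6 = 9

Forward pass:
ES_Task 1 = 0; EF_Task 1 = 11
ES_Task 2 = 0; EF_Task 2 = 12
ES_Task 3 = 0; EF_Task 3 = 2
ES_Task 4 = 0; EF_Task 4 = 4
ES_Task 5 = 2; EF_Task 5 = 2+11 = 13
ES_Task 6 = max(EF_Task 1=11, EF_Task 2=12) = 12; EF_Task 6 = 12+11 = 23
ES_Task 7 = max(EF_Task 4=4, EF_Task 5=13) = 13; EF_Task 7 = 13+6 = 19
ES_Task 8 = 12; EF_Task 8 = 12+13 = 25
ES_Task 9 = max(EF_Task 4=4, EF_Task 5=13) = 13; EF_Task 9 = 13+3 = 16
ES_Task 10 = max(EF_Task 4=4, EF_Task 6=23, EF_Task 7=19, EF_Task 8=25, EF_Task 9=16) = 25; EF_Task 10 = 25+9 = 34
Expected project duration μ = 34 days. Critical path: Task 2 → Task 8 → Task 10.

34 days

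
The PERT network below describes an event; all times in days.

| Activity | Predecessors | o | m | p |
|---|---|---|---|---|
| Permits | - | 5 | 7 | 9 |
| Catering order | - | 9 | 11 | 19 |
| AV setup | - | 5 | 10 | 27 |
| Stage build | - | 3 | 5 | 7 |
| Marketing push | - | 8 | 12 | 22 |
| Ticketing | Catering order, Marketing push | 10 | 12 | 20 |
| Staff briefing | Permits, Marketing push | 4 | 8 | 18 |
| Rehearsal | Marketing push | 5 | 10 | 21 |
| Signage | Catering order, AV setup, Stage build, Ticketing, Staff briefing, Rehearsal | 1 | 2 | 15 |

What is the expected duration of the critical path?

te_Permits = (5 + 4·7 + 9)/6 = 42/6 = 7
te_Catering order = (9 + 4·11 + 19)/6 = 72/6 = 12
te_AV setup = (5 + 4·10 + 27)/6 = 72/6 = 12
te_Stage build = (3 + 4·5 + 7)/6 = 30/6 = 5
te_Marketing push = (8 + 4·12 + 22)/6 = 78/6 = 13
te_Ticketing = (10 + 4·12 + 20)/6 = 78/6 = 13
te_Staff briefing = (4 + 4·8 + 18)/6 = 54/6 = 9
te_Rehearsal = (5 + 4·10 + 21)/6 = 66/6 = 11
te_Signage = (1 + 4·2 + 15)/6 = 24/6 = 4

Forward pass:
ES_Permits = 0; EF_Permits = 7
ES_Catering order = 0; EF_Catering order = 12
ES_AV setup = 0; EF_AV setup = 12
ES_Stage build = 0; EF_Stage build = 5
ES_Marketing push = 0; EF_Marketing push = 13
ES_Ticketing = max(EF_Catering order=12, EF_Marketing push=13) = 13; EF_Ticketing = 13+13 = 26
ES_Staff briefing = max(EF_Permits=7, EF_Marketing push=13) = 13; EF_Staff briefing = 13+9 = 22
ES_Rehearsal = 13; EF_Rehearsal = 13+11 = 24
ES_Signage = max(EF_Catering order=12, EF_AV setup=12, EF_Stage build=5, EF_Ticketing=26, EF_Staff briefing=22, EF_Rehearsal=24) = 26; EF_Signage = 26+4 = 30
Expected project duration μ = 30 days. Critical path: Marketing push → Ticketing → Signage.

30 days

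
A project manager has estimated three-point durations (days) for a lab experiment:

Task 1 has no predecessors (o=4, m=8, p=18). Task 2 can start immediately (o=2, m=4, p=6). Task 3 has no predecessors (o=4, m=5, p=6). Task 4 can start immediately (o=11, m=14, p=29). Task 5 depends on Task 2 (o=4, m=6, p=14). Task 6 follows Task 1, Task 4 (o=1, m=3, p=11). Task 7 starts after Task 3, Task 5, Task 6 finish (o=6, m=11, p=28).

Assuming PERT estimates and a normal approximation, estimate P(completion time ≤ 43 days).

0.977

te_Task 1 = (4 + 4·8 + 18)/6 = 54/6 = 9; σ²_Task 1 = ((18−4)/6)² = 5.444
te_Task 2 = (2 + 4·4 + 6)/6 = 24/6 = 4; σ²_Task 2 = ((6−2)/6)² = 0.444
te_Task 3 = (4 + 4·5 + 6)/6 = 30/6 = 5; σ²_Task 3 = ((6−4)/6)² = 0.111
te_Task 4 = (11 + 4·14 + 29)/6 = 96/6 = 16; σ²_Task 4 = ((29−11)/6)² = 9.000
te_Task 5 = (4 + 4·6 + 14)/6 = 42/6 = 7; σ²_Task 5 = ((14−4)/6)² = 2.778
te_Task 6 = (1 + 4·3 + 11)/6 = 24/6 = 4; σ²_Task 6 = ((11−1)/6)² = 2.778
te_Task 7 = (6 + 4·11 + 28)/6 = 78/6 = 13; σ²_Task 7 = ((28−6)/6)² = 13.444

Forward pass:
ES_Task 1 = 0; EF_Task 1 = 9
ES_Task 2 = 0; EF_Task 2 = 4
ES_Task 3 = 0; EF_Task 3 = 5
ES_Task 4 = 0; EF_Task 4 = 16
ES_Task 5 = 4; EF_Task 5 = 4+7 = 11
ES_Task 6 = max(EF_Task 1=9, EF_Task 4=16) = 16; EF_Task 6 = 16+4 = 20
ES_Task 7 = max(EF_Task 3=5, EF_Task 5=11, EF_Task 6=20) = 20; EF_Task 7 = 20+13 = 33
Expected project duration μ = 33 days. Critical path: Task 4 → Task 6 → Task 7.

Variance along critical path = 9.000 + 2.778 + 13.444 = 25.222; σ = √25.222 = 5.022 days.
Z = (43 − 33) / 5.022 = 1.991
P(T ≤ 43) = Φ(1.991) ≈ 0.977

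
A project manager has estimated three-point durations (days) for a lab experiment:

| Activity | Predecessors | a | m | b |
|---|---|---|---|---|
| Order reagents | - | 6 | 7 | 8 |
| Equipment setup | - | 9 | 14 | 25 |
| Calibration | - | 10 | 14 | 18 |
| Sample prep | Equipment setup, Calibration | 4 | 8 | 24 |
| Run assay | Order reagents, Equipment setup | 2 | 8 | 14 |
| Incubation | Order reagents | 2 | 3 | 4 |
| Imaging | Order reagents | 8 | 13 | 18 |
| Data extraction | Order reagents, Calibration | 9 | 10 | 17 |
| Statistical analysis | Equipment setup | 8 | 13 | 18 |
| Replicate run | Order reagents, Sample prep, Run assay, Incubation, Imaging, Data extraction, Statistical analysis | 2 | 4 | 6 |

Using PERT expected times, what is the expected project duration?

32 days

te_Order reagents = (6 + 4·7 + 8)/6 = 42/6 = 7
te_Equipment setup = (9 + 4·14 + 25)/6 = 90/6 = 15
te_Calibration = (10 + 4·14 + 18)/6 = 84/6 = 14
te_Sample prep = (4 + 4·8 + 24)/6 = 60/6 = 10
te_Run assay = (2 + 4·8 + 14)/6 = 48/6 = 8
te_Incubation = (2 + 4·3 + 4)/6 = 18/6 = 3
te_Imaging = (8 + 4·13 + 18)/6 = 78/6 = 13
te_Data extraction = (9 + 4·10 + 17)/6 = 66/6 = 11
te_Statistical analysis = (8 + 4·13 + 18)/6 = 78/6 = 13
te_Replicate run = (2 + 4·4 + 6)/6 = 24/6 = 4

Forward pass:
ES_Order reagents = 0; EF_Order reagents = 7
ES_Equipment setup = 0; EF_Equipment setup = 15
ES_Calibration = 0; EF_Calibration = 14
ES_Sample prep = max(EF_Equipment setup=15, EF_Calibration=14) = 15; EF_Sample prep = 15+10 = 25
ES_Run assay = max(EF_Order reagents=7, EF_Equipment setup=15) = 15; EF_Run assay = 15+8 = 23
ES_Incubation = 7; EF_Incubation = 7+3 = 10
ES_Imaging = 7; EF_Imaging = 7+13 = 20
ES_Data extraction = max(EF_Order reagents=7, EF_Calibration=14) = 14; EF_Data extraction = 14+11 = 25
ES_Statistical analysis = 15; EF_Statistical analysis = 15+13 = 28
ES_Replicate run = max(EF_Order reagents=7, EF_Sample prep=25, EF_Run assay=23, EF_Incubation=10, EF_Imaging=20, EF_Data extraction=25, EF_Statistical analysis=28) = 28; EF_Replicate run = 28+4 = 32
Expected project duration μ = 32 days. Critical path: Equipment setup → Statistical analysis → Replicate run.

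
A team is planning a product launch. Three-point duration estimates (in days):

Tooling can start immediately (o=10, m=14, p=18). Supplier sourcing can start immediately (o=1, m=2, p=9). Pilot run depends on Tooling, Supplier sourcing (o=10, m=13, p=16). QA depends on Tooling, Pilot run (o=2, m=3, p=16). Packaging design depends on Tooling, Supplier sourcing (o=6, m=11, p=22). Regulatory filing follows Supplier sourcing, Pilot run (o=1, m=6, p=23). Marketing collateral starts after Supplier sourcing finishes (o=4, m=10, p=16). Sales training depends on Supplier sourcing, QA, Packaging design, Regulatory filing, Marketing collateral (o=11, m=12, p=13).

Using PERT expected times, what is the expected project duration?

47 days

te_Tooling = (10 + 4·14 + 18)/6 = 84/6 = 14
te_Supplier sourcing = (1 + 4·2 + 9)/6 = 18/6 = 3
te_Pilot run = (10 + 4·13 + 16)/6 = 78/6 = 13
te_QA = (2 + 4·3 + 16)/6 = 30/6 = 5
te_Packaging design = (6 + 4·11 + 22)/6 = 72/6 = 12
te_Regulatory filing = (1 + 4·6 + 23)/6 = 48/6 = 8
te_Marketing collateral = (4 + 4·10 + 16)/6 = 60/6 = 10
te_Sales training = (11 + 4·12 + 13)/6 = 72/6 = 12

Forward pass:
ES_Tooling = 0; EF_Tooling = 14
ES_Supplier sourcing = 0; EF_Supplier sourcing = 3
ES_Pilot run = max(EF_Tooling=14, EF_Supplier sourcing=3) = 14; EF_Pilot run = 14+13 = 27
ES_QA = max(EF_Tooling=14, EF_Pilot run=27) = 27; EF_QA = 27+5 = 32
ES_Packaging design = max(EF_Tooling=14, EF_Supplier sourcing=3) = 14; EF_Packaging design = 14+12 = 26
ES_Regulatory filing = max(EF_Supplier sourcing=3, EF_Pilot run=27) = 27; EF_Regulatory filing = 27+8 = 35
ES_Marketing collateral = 3; EF_Marketing collateral = 3+10 = 13
ES_Sales training = max(EF_Supplier sourcing=3, EF_QA=32, EF_Packaging design=26, EF_Regulatory filing=35, EF_Marketing collateral=13) = 35; EF_Sales training = 35+12 = 47
Expected project duration μ = 47 days. Critical path: Tooling → Pilot run → Regulatory filing → Sales training.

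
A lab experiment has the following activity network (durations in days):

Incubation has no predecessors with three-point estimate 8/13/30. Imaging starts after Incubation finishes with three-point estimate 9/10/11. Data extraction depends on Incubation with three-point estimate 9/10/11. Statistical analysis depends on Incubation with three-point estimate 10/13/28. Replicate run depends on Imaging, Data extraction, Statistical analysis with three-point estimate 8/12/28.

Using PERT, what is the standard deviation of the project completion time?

5.79 days

te_Incubation = (8 + 4·13 + 30)/6 = 90/6 = 15; σ²_Incubation = ((30−8)/6)² = 13.444
te_Imaging = (9 + 4·10 + 11)/6 = 60/6 = 10; σ²_Imaging = ((11−9)/6)² = 0.111
te_Data extraction = (9 + 4·10 + 11)/6 = 60/6 = 10; σ²_Data extraction = ((11−9)/6)² = 0.111
te_Statistical analysis = (10 + 4·13 + 28)/6 = 90/6 = 15; σ²_Statistical analysis = ((28−10)/6)² = 9.000
te_Replicate run = (8 + 4·12 + 28)/6 = 84/6 = 14; σ²_Replicate run = ((28−8)/6)² = 11.111

Forward pass:
ES_Incubation = 0; EF_Incubation = 15
ES_Imaging = 15; EF_Imaging = 15+10 = 25
ES_Data extraction = 15; EF_Data extraction = 15+10 = 25
ES_Statistical analysis = 15; EF_Statistical analysis = 15+15 = 30
ES_Replicate run = max(EF_Imaging=25, EF_Data extraction=25, EF_Statistical analysis=30) = 30; EF_Replicate run = 30+14 = 44
Expected project duration μ = 44 days. Critical path: Incubation → Statistical analysis → Replicate run.

Variance along critical path = 13.444 + 9.000 + 11.111 = 33.556
σ = √33.556 = 5.793 days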